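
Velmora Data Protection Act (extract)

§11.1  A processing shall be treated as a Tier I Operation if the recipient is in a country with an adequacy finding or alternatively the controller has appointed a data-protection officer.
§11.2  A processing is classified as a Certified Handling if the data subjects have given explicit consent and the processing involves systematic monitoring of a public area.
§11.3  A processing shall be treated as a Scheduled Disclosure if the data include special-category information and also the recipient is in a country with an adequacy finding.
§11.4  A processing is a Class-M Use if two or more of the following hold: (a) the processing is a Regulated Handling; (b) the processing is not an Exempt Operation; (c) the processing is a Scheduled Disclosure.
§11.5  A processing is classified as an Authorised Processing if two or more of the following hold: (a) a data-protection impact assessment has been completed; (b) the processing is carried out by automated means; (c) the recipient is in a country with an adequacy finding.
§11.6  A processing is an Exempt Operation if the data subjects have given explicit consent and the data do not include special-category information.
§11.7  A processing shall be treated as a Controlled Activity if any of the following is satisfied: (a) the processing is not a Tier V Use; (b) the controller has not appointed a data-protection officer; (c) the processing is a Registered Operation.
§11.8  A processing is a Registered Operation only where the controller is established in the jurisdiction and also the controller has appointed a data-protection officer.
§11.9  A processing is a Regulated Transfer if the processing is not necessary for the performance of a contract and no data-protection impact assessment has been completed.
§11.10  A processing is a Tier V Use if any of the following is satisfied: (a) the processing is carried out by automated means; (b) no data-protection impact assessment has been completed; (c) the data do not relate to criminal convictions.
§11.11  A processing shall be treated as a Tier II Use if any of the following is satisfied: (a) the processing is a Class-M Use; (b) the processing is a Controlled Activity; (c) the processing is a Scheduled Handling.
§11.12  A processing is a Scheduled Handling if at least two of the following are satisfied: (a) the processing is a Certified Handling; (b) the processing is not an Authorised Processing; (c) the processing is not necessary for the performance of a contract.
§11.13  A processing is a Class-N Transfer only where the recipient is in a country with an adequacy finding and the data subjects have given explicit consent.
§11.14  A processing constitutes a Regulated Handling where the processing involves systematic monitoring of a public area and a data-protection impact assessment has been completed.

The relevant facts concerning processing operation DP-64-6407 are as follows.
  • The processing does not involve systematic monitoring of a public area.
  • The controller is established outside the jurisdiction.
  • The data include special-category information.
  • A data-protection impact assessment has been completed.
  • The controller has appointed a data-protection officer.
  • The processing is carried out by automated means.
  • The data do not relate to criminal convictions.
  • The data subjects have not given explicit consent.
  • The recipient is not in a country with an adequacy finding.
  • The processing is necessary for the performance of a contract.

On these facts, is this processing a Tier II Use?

No

§11.14 — Regulated Handling: [the processing involves systematic monitoring of a public area? no] AND [a data-protection impact assessment has been completed? yes] → not satisfied.
§11.6 — Exempt Operation: [the data subjects have given explicit consent? no] AND [the data do not include special-category information? no] → not satisfied.
§11.3 — Scheduled Disclosure: [the data include special-category information? yes] AND [the recipient is in a country with an adequacy finding? no] → not satisfied.
§11.4 — Class-M Use: Regulated Handling (§11.14)? no; not an Exempt Operation (§11.6)? yes; Scheduled Disclosure (§11.3)? no — 1 of 3 hold (need ≥2) → not satisfied.
§11.10 — Tier V Use: [the processing is carried out by automated means? yes] OR [no data-protection impact assessment has been completed? no] OR [the data do not relate to criminal convictions? yes] → satisfied.
§11.8 — Registered Operation: [the controller is established in the jurisdiction? no] AND [the controller has appointed a data-protection officer? yes] → not satisfied.
§11.7 — Controlled Activity: [not a Tier V Use (§11.10)? no] OR [the controller has not appointed a data-protection officer? no] OR [Registered Operation (§11.8)? no] → not satisfied.
§11.2 — Certified Handling: [the data subjects have given explicit consent? no] AND [the processing involves systematic monitoring of a public area? no] → not satisfied.
§11.5 — Authorised Processing: a data-protection impact assessment has been completed? yes; the processing is carried out by automated means? yes; the recipient is in a country with an adequacy finding? no — 2 of 3 hold (need ≥2) → satisfied.
§11.12 — Scheduled Handling: Certified Handling (§11.2)? no; not an Authorised Processing (§11.5)? no; the processing is not necessary for the performance of a contract? no — 0 of 3 hold (need ≥2) → not satisfied.
§11.11 — Tier II Use: [Class-M Use (§11.4)? no] OR [Controlled Activity (§11.7)? no] OR [Scheduled Handling (§11.12)? no] → not satisfied.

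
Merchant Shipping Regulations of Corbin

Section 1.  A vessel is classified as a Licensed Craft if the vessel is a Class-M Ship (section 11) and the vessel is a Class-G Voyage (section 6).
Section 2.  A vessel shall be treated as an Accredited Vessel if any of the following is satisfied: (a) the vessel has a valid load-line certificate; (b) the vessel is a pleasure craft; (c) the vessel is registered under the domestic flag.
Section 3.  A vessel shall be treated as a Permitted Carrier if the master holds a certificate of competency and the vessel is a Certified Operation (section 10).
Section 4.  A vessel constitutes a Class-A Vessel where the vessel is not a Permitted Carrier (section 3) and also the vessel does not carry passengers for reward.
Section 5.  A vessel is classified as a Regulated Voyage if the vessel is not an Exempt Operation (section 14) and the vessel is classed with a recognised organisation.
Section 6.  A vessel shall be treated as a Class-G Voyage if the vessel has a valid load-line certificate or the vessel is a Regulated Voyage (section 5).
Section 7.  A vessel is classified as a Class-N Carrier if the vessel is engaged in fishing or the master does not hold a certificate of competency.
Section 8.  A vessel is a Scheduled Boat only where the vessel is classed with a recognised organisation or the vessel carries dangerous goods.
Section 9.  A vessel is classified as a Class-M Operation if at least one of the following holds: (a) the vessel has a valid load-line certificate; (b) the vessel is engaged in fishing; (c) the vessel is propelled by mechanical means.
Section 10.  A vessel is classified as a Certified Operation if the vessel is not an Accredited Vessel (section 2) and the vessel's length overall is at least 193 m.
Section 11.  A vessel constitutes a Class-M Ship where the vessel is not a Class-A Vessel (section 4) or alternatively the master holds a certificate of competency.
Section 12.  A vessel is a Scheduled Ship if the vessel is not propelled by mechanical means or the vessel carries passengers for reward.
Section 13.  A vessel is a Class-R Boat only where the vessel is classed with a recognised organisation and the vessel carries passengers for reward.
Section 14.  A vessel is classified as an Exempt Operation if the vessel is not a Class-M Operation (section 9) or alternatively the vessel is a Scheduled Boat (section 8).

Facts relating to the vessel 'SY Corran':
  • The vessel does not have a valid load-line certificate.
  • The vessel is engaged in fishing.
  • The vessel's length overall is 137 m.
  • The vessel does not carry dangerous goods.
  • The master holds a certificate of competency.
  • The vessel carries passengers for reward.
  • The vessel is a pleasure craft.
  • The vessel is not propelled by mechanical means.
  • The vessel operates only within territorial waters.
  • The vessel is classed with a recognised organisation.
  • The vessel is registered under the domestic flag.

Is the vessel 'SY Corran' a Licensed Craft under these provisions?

No

section 2 — Accredited Vessel: [the vessel has a valid load-line certificate? no] OR [the vessel is a pleasure craft? yes] OR [the vessel is registered under the domestic flag? yes] → satisfied.
section 10 — Certified Operation: [not an Accredited Vessel (section 2)? no] AND [vessel's length overall: 137 m ≥ 193 m? no] → not satisfied.
section 3 — Permitted Carrier: [the master holds a certificate of competency? yes] AND [Certified Operation (section 10)? no] → not satisfied.
section 4 — Class-A Vessel: [not a Permitted Carrier (section 3)? yes] AND [the vessel does not carry passengers for reward? no] → not satisfied.
section 11 — Class-M Ship: [not a Class-A Vessel (section 4)? yes] OR [the master holds a certificate of competency? yes] → satisfied.
section 9 — Class-M Operation: [the vessel has a valid load-line certificate? no] OR [the vessel is engaged in fishing? yes] OR [the vessel is propelled by mechanical means? no] → satisfied.
section 8 — Scheduled Boat: [the vessel is classed with a recognised organisation? yes] OR [the vessel carries dangerous goods? no] → satisfied.
section 14 — Exempt Operation: [not a Class-M Operation (section 9)? no] OR [Scheduled Boat (section 8)? yes] → satisfied.
section 5 — Regulated Voyage: [not an Exempt Operation (section 14)? no] AND [the vessel is classed with a recognised organisation? yes] → not satisfied.
section 6 — Class-G Voyage: [the vessel has a valid load-line certificate? no] OR [Regulated Voyage (section 5)? no] → not satisfied.
section 1 — Licensed Craft: [Class-M Ship (section 11)? yes] AND [Class-G Voyage (section 6)? no] → not satisfied.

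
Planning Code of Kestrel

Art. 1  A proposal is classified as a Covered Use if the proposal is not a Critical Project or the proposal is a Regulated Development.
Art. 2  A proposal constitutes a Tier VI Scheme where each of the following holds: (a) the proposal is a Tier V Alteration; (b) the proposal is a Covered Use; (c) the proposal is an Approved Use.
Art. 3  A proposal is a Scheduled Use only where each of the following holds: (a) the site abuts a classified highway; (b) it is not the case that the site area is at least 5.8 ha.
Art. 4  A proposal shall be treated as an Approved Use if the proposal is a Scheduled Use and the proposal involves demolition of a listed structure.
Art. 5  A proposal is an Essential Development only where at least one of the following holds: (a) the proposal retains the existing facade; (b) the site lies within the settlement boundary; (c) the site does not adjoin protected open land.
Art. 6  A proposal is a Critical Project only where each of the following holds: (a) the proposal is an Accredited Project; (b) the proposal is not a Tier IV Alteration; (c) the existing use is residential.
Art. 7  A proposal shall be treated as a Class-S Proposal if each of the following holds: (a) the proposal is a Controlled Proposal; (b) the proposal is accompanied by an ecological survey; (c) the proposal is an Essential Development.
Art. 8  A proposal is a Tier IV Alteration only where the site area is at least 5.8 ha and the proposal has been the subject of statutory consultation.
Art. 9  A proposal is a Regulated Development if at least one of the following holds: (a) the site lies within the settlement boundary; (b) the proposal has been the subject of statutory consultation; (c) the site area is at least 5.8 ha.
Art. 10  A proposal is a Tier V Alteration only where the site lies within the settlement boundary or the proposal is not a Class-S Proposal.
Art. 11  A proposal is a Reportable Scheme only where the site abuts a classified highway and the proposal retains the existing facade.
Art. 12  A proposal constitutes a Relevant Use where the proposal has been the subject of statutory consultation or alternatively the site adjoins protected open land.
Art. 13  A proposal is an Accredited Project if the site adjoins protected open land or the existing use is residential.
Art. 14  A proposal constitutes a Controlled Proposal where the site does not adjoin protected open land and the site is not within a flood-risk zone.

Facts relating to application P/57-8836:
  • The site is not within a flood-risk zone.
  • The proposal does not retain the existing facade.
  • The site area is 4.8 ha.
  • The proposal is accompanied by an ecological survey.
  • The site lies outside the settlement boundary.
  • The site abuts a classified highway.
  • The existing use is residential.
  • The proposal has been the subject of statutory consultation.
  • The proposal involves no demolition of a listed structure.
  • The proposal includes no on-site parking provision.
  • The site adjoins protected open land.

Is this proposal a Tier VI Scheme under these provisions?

article 14 — Controlled Proposal: [the site does not adjoin protected open land? no] AND [the site is not within a flood-risk zone? yes] → not satisfied.
article 5 — Essential Development: [the proposal retains the existing facade? no] OR [the site lies within the settlement boundary? no] OR [the site does not adjoin protected open land? no] → not satisfied.
article 7 — Class-S Proposal: [Controlled Proposal (article 14)? no] AND [the proposal is accompanied by an ecological survey? yes] AND [Essential Development (article 5)? no] → not satisfied.
article 10 — Tier V Alteration: [the site lies within the settlement boundary? no] OR [not a Class-S Proposal (article 7)? yes] → satisfied.
article 13 — Accredited Project: [the site adjoins protected open land? yes] OR [the existing use is residential? yes] → satisfied.
article 8 — Tier IV Alteration: [site area: 4.8 ha ≥ 5.8 ha? no] AND [the proposal has been the subject of statutory consultation? yes] → not satisfied.
article 6 — Critical Project: [Accredited Project (article 13)? yes] AND [not a Tier IV Alteration (article 8)? yes] AND [the existing use is residential? yes] → satisfied.
article 9 — Regulated Development: [the site lies within the settlement boundary? no] OR [the proposal has been the subject of statutory consultation? yes] OR [site area: 4.8 ha ≥ 5.8 ha? no] → satisfied.
article 1 — Covered Use: [not a Critical Project (article 6)? no] OR [Regulated Development (article 9)? yes] → satisfied.
article 3 — Scheduled Use: [the site abuts a classified highway? yes] AND [site area: 4.8 ha ≥ 5.8 ha? no, so negated condition yes] → satisfied.
article 4 — Approved Use: [Scheduled Use (article 3)? yes] AND [the proposal involves demolition of a listed structure? no] → not satisfied.
article 2 — Tier VI Scheme: [Tier V Alteration (article 10)? yes] AND [Covered Use (article 1)? yes] AND [Approved Use (article 4)? no] → not satisfied.

No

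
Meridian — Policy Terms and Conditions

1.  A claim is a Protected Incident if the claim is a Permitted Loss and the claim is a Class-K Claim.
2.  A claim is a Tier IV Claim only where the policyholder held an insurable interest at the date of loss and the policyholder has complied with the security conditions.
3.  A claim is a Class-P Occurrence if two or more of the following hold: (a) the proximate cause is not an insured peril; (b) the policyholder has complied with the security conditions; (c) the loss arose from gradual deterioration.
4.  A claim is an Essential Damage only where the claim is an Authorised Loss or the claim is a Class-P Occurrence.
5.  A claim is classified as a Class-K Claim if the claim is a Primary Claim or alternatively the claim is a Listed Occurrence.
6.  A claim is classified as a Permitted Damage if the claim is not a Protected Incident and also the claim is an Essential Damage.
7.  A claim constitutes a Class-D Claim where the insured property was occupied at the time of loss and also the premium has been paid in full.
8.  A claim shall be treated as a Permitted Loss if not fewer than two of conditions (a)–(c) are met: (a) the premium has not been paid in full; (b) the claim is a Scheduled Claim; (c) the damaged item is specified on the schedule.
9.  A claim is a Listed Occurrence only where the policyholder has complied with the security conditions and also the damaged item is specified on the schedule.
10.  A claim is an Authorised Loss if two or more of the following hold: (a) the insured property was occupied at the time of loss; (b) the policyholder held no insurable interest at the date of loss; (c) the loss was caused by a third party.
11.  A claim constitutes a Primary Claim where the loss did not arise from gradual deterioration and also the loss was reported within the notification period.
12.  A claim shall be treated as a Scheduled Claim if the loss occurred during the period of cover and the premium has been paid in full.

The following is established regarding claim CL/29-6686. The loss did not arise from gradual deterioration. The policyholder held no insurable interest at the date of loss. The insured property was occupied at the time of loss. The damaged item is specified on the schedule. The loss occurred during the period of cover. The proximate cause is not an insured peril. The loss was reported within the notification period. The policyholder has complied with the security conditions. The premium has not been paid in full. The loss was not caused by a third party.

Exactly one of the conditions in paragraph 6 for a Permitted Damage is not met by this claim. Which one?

Protected Incident

paragraph 12 — Scheduled Claim: [the loss occurred during the period of cover? yes] AND [the premium has been paid in full? no] → not satisfied.
paragraph 8 — Permitted Loss: the premium has not been paid in full? yes; Scheduled Claim (paragraph 12)? no; the damaged item is specified on the schedule? yes — 2 of 3 hold (need ≥2) → satisfied.
paragraph 11 — Primary Claim: [the loss did not arise from gradual deterioration? yes] AND [the loss was reported within the notification period? yes] → satisfied.
paragraph 9 — Listed Occurrence: [the policyholder has complied with the security conditions? yes] AND [the damaged item is specified on the schedule? yes] → satisfied.
paragraph 5 — Class-K Claim: [Primary Claim (paragraph 11)? yes] OR [Listed Occurrence (paragraph 9)? yes] → satisfied.
paragraph 1 — Protected Incident: [Permitted Loss (paragraph 8)? yes] AND [Class-K Claim (paragraph 5)? yes] → satisfied.
paragraph 10 — Authorised Loss: the insured property was occupied at the time of loss? yes; the policyholder held no insurable interest at the date of loss? yes; the loss was caused by a third party? no — 2 of 3 hold (need ≥2) → satisfied.
paragraph 3 — Class-P Occurrence: the proximate cause is not an insured peril? yes; the policyholder has complied with the security conditions? yes; the loss arose from gradual deterioration? no — 2 of 3 hold (need ≥2) → satisfied.
paragraph 4 — Essential Damage: [Authorised Loss (paragraph 10)? yes] OR [Class-P Occurrence (paragraph 3)? yes] → satisfied.
paragraph 6 — Permitted Damage: [not a Protected Incident (paragraph 1)? no] AND [Essential Damage (paragraph 4)? yes] → not satisfied.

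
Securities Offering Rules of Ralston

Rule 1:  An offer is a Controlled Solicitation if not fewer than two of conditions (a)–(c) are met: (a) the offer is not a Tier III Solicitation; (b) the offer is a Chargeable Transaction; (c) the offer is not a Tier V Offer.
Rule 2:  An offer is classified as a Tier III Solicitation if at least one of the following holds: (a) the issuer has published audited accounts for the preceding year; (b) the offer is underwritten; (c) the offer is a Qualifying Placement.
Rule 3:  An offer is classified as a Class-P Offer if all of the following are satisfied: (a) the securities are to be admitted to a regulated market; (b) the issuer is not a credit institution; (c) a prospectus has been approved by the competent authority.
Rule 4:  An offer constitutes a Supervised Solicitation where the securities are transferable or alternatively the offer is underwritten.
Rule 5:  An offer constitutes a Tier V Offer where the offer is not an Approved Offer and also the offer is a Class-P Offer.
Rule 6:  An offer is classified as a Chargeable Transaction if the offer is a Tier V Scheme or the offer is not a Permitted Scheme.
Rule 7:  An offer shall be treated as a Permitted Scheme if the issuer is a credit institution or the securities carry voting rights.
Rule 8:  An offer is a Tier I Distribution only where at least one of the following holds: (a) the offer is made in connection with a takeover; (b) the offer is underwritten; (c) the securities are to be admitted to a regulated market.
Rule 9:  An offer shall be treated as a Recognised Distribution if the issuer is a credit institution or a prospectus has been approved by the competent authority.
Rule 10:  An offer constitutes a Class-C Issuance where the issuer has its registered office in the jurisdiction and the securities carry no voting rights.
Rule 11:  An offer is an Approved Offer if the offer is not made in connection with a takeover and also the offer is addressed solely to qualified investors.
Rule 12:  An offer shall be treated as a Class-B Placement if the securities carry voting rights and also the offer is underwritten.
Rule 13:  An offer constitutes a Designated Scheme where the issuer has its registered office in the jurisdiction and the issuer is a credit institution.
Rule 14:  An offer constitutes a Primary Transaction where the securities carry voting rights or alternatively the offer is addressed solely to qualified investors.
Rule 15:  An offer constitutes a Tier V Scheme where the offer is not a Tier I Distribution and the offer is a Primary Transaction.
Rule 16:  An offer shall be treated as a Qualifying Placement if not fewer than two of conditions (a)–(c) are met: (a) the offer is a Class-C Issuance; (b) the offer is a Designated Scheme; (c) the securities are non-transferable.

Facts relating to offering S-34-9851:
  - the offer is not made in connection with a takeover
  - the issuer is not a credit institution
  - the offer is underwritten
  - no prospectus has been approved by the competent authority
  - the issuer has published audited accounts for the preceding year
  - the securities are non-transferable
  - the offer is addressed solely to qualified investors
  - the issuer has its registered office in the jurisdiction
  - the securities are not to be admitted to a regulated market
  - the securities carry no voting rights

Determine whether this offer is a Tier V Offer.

No

rule 11 — Approved Offer: [the offer is not made in connection with a takeover? yes] AND [the offer is addressed solely to qualified investors? yes] → satisfied.
rule 3 — Class-P Offer: [the securities are to be admitted to a regulated market? no] AND [the issuer is not a credit institution? yes] AND [a prospectus has been approved by the competent authority? no] → not satisfied.
rule 5 — Tier V Offer: [not an Approved Offer (rule 11)? no] AND [Class-P Offer (rule 3)? no] → not satisfied.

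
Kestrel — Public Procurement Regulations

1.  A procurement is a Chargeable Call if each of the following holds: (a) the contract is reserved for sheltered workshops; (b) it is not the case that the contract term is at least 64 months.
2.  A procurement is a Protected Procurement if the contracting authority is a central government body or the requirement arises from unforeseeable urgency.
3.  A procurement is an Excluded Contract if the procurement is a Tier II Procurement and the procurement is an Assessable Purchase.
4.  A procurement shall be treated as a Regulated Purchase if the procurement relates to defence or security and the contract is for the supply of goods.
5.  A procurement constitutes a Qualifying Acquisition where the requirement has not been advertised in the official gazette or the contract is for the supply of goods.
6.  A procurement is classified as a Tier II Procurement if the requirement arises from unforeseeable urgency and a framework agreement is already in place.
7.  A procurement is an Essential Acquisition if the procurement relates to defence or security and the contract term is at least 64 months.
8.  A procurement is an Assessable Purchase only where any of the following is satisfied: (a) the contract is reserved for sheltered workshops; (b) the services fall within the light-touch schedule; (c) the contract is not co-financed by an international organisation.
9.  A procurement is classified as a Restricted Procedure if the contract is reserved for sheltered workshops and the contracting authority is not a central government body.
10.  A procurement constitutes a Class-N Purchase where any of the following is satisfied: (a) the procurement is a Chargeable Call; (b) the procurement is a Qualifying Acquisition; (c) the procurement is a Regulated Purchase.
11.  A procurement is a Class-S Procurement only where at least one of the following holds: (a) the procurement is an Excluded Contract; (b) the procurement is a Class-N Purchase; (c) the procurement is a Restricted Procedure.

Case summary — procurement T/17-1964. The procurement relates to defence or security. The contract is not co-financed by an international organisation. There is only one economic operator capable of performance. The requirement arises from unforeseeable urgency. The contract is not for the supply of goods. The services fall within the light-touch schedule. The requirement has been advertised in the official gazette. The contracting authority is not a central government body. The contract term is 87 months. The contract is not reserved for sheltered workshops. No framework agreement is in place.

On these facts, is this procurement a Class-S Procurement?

paragraph 6 — Tier II Procurement: [the requirement arises from unforeseeable urgency? yes] AND [a framework agreement is already in place? no] → not satisfied.
paragraph 8 — Assessable Purchase: [the contract is reserved for sheltered workshops? no] OR [the services fall within the light-touch schedule? yes] OR [the contract is not co-financed by an international organisation? yes] → satisfied.
paragraph 3 — Excluded Contract: [Tier II Procurement (paragraph 6)? no] AND [Assessable Purchase (paragraph 8)? yes] → not satisfied.
paragraph 1 — Chargeable Call: [the contract is reserved for sheltered workshops? no] AND [contract term: 87 months ≥ 64 months? yes, so negated condition no] → not satisfied.
paragraph 5 — Qualifying Acquisition: [the requirement has not been advertised in the official gazette? no] OR [the contract is for the supply of goods? no] → not satisfied.
paragraph 4 — Regulated Purchase: [the procurement relates to defence or security? yes] AND [the contract is for the supply of goods? no] → not satisfied.
paragraph 10 — Class-N Purchase: [Chargeable Call (paragraph 1)? no] OR [Qualifying Acquisition (paragraph 5)? no] OR [Regulated Purchase (paragraph 4)? no] → not satisfied.
paragraph 9 — Restricted Procedure: [the contract is reserved for sheltered workshops? no] AND [the contracting authority is not a central government body? yes] → not satisfied.
paragraph 11 — Class-S Procurement: [Excluded Contract (paragraph 3)? no] OR [Class-N Purchase (paragraph 10)? no] OR [Restricted Procedure (paragraph 9)? no] → not satisfied.

No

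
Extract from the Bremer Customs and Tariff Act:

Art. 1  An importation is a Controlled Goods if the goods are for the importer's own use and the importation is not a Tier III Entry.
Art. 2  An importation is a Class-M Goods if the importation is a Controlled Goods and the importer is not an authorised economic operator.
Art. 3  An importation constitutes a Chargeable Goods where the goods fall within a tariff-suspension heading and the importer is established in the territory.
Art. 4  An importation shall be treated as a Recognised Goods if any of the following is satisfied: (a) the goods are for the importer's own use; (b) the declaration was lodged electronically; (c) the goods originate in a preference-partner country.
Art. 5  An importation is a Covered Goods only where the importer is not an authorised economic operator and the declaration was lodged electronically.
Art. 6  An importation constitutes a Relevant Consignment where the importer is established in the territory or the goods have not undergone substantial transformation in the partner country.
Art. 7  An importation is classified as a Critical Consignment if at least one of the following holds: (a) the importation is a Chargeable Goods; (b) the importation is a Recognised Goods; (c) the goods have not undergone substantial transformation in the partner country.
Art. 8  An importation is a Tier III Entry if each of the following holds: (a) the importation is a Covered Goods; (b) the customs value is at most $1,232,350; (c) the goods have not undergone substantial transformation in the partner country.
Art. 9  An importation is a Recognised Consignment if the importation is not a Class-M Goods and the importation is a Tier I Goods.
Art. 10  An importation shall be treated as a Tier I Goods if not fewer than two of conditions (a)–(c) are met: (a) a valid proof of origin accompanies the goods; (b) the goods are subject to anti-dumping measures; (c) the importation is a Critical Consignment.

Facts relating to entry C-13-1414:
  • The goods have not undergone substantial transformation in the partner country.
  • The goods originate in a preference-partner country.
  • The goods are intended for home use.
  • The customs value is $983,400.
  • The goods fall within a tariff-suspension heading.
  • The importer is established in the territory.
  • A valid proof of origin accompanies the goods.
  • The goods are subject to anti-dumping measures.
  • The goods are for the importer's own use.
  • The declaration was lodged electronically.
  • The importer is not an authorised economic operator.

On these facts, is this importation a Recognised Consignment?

Yes

article 5 — Covered Goods: [the importer is not an authorised economic operator? yes] AND [the declaration was lodged electronically? yes] → satisfied.
article 8 — Tier III Entry: [Covered Goods (article 5)? yes] AND [customs value: $983,400 ≤ $1,232,350? yes] AND [the goods have not undergone substantial transformation in the partner country? yes] → satisfied.
article 1 — Controlled Goods: [the goods are for the importer's own use? yes] AND [not a Tier III Entry (article 8)? no] → not satisfied.
article 2 — Class-M Goods: [Controlled Goods (article 1)? no] AND [the importer is not an authorised economic operator? yes] → not satisfied.
article 3 — Chargeable Goods: [the goods fall within a tariff-suspension heading? yes] AND [the importer is established in the territory? yes] → satisfied.
article 4 — Recognised Goods: [the goods are for the importer's own use? yes] OR [the declaration was lodged electronically? yes] OR [the goods originate in a preference-partner country? yes] → satisfied.
article 7 — Critical Consignment: [Chargeable Goods (article 3)? yes] OR [Recognised Goods (article 4)? yes] OR [the goods have not undergone substantial transformation in the partner country? yes] → satisfied.
article 10 — Tier I Goods: a valid proof of origin accompanies the goods? yes; the goods are subject to anti-dumping measures? yes; Critical Consignment (article 7)? yes — 3 of 3 hold (need ≥2) → satisfied.
article 9 — Recognised Consignment: [not a Class-M Goods (article 2)? yes] AND [Tier I Goods (article 10)? yes] → satisfied.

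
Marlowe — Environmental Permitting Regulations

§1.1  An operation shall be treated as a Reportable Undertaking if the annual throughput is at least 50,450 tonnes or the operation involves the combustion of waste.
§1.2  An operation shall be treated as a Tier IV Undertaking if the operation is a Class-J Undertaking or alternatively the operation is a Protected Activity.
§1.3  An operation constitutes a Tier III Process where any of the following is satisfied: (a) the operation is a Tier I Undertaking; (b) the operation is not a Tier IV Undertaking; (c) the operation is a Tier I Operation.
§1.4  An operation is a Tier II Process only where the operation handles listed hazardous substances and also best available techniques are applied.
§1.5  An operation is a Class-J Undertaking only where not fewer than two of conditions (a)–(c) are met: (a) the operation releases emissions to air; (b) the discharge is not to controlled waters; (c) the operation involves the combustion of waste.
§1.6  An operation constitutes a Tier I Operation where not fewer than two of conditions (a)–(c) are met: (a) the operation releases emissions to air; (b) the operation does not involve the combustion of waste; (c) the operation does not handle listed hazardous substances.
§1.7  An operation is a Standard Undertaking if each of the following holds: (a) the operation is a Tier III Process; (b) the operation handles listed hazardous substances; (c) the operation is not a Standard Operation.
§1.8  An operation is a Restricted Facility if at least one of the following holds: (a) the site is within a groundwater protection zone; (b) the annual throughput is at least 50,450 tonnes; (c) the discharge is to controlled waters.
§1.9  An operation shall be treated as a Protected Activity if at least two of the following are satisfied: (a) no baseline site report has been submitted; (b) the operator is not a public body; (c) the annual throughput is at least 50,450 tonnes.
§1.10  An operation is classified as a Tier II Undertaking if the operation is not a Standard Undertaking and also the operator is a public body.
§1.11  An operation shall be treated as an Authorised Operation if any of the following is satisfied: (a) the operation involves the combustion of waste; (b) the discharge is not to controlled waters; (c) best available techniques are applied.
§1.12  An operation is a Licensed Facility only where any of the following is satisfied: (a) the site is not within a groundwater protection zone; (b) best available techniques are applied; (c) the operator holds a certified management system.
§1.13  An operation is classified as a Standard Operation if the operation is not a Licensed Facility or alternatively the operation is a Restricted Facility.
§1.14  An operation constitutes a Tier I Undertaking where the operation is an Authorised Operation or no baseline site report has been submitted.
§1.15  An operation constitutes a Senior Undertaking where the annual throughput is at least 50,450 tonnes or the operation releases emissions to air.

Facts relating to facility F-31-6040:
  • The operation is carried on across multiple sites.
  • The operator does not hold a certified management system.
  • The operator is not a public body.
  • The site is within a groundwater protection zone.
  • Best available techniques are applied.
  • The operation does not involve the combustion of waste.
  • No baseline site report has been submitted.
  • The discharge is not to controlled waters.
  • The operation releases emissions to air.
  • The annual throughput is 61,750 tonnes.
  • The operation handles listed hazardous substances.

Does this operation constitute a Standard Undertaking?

No

§1.11 — Authorised Operation: [the operation involves the combustion of waste? no] OR [the discharge is not to controlled waters? yes] OR [best available techniques are applied? yes] → satisfied.
§1.14 — Tier I Undertaking: [Authorised Operation (§1.11)? yes] OR [no baseline site report has been submitted? yes] → satisfied.
§1.5 — Class-J Undertaking: the operation releases emissions to air? yes; the discharge is not to controlled waters? yes; the operation involves the combustion of waste? no — 2 of 3 hold (need ≥2) → satisfied.
§1.9 — Protected Activity: no baseline site report has been submitted? yes; the operator is not a public body? yes; annual throughput: 61,750 tonnes ≥ 50,450 tonnes? yes — 3 of 3 hold (need ≥2) → satisfied.
§1.2 — Tier IV Undertaking: [Class-J Undertaking (§1.5)? yes] OR [Protected Activity (§1.9)? yes] → satisfied.
§1.6 — Tier I Operation: the operation releases emissions to air? yes; the operation does not involve the combustion of waste? yes; the operation does not handle listed hazardous substances? no — 2 of 3 hold (need ≥2) → satisfied.
§1.3 — Tier III Process: [Tier I Undertaking (§1.14)? yes] OR [not a Tier IV Undertaking (§1.2)? no] OR [Tier I Operation (§1.6)? yes] → satisfied.
§1.12 — Licensed Facility: [the site is not within a groundwater protection zone? no] OR [best available techniques are applied? yes] OR [the operator holds a certified management system? no] → satisfied.
§1.8 — Restricted Facility: [the site is within a groundwater protection zone? yes] OR [annual throughput: 61,750 tonnes ≥ 50,450 tonnes? yes] OR [the discharge is to controlled waters? no] → satisfied.
§1.13 — Standard Operation: [not a Licensed Facility (§1.12)? no] OR [Restricted Facility (§1.8)? yes] → satisfied.
§1.7 — Standard Undertaking: [Tier III Process (§1.3)? yes] AND [the operation handles listed hazardous substances? yes] AND [not a Standard Operation (§1.13)? no] → not satisfied.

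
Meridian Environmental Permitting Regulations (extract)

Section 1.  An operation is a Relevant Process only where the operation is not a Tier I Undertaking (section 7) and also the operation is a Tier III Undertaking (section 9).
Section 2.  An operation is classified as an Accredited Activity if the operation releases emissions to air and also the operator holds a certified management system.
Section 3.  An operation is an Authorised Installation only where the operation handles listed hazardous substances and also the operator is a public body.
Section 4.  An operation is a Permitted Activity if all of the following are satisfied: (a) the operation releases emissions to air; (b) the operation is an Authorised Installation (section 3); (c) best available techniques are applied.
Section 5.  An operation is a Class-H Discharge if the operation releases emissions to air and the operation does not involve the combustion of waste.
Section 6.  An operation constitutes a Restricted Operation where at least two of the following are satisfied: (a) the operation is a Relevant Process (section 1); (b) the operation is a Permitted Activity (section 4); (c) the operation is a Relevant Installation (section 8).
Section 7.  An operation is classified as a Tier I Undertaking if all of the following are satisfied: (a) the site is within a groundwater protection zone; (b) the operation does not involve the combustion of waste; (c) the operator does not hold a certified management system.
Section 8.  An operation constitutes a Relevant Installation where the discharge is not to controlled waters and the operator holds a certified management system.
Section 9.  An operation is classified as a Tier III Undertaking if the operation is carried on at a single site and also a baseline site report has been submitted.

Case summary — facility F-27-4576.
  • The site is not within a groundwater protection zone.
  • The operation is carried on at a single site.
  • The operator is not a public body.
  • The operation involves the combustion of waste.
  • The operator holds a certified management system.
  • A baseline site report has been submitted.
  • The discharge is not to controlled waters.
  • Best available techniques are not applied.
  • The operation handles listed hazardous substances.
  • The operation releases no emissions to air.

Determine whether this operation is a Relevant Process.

section 7 — Tier I Undertaking: [the site is within a groundwater protection zone? no] AND [the operation does not involve the combustion of waste? no] AND [the operator does not hold a certified management system? no] → not satisfied.
section 9 — Tier III Undertaking: [the operation is carried on at a single site? yes] AND [a baseline site report has been submitted? yes] → satisfied.
section 1 — Relevant Process: [not a Tier I Undertaking (section 7)? yes] AND [Tier III Undertaking (section 9)? yes] → satisfied.

Yes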